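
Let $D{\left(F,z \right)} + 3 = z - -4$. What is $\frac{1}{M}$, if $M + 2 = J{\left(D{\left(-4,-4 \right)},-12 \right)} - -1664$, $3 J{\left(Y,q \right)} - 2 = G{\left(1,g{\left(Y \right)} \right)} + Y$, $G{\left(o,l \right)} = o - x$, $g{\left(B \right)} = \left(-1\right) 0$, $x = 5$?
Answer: $\frac{3}{4981} \approx 0.00060229$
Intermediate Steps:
$D{\left(F,z \right)} = 1 + z$ ($D{\left(F,z \right)} = -3 + \left(z - -4\right) = -3 + \left(z + 4\right) = -3 + \left(4 + z\right) = 1 + z$)
$g{\left(B \right)} = 0$
$G{\left(o,l \right)} = -5 + o$ ($G{\left(o,l \right)} = o - 5 = -5 + o$)
$J{\left(Y,q \right)} = - \frac{2}{3} + \frac{Y}{3}$ ($J{\left(Y,q \right)} = \frac{2}{3} + \frac{\left(-5 + 1\right) + Y}{3} = \frac{2}{3} + \frac{-4 + Y}{3} = \frac{2}{3} + \left(- \frac{4}{3} + \frac{Y}{3}\right) = - \frac{2}{3} + \frac{Y}{3}$)
$M = \frac{4981}{3}$ ($M = -2 + \left(\left(- \frac{2}{3} + \frac{1 - 4}{3}\right) - -1664\right) = -2 + \left(\left(- \frac{2}{3} + \frac{1}{3} \left(-3\right)\right) + 1664\right) = -2 + \left(\left(- \frac{2}{3} - 1\right) + 1664\right) = -2 + \left(- \frac{5}{3} + 1664\right) = -2 + \frac{4987}{3} = \frac{4981}{3} \approx 1660.3$)
$\frac{1}{M} = \frac{1}{\frac{4981}{3}} = \frac{3}{4981}$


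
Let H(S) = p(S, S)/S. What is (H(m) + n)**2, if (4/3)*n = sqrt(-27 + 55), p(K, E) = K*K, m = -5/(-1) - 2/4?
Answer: 36 + 27*sqrt(7)/2 ≈ 71.718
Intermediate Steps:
m = 9/2 (m = -5*(-1) - 2*1/4 = 5 - 1/2 = 9/2 ≈ 4.5000)
p(K, E) = K**2
H(S) = S (H(S) = S**2/S = S)
n = 3*sqrt(7)/2 (n = 3*sqrt(-27 + 55)/4 = 3*sqrt(28)/4 = 3*(2*sqrt(7))/4 = 3*sqrt(7)/2 ≈ 3.9686)
(H(m) + n)**2 = (9/2 + 3*sqrt(7)/2)**2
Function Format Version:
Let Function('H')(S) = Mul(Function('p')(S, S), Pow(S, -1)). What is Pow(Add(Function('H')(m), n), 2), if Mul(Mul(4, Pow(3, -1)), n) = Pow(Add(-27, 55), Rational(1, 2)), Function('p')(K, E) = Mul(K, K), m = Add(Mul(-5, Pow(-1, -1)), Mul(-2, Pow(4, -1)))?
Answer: Add(36, Mul(Rational(27, 2), Pow(7, Rational(1, 2)))) ≈ 71.718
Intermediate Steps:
m = Rational(9, 2) (m = Add(Mul(-5, -1), Mul(-2, Rational(1, 4))) = Add(5, Rational(-1, 2)) = Rational(9, 2) ≈ 4.5000)
Function('p')(K, E) = Pow(K, 2)
Function('H')(S) = S (Function('H')(S) = Mul(Pow(S, 2), Pow(S, -1)) = S)
n = Mul(Rational(3, 2), Pow(7, Rational(1, 2))) (n = Mul(Rational(3, 4), Pow(Add(-27, 55), Rational(1, 2))) = Mul(Rational(3, 4), Pow(28, Rational(1, 2))) = Mul(Rational(3, 4), Mul(2, Pow(7, Rational(1, 2)))) = Mul(Rational(3, 2), Pow(7, Rational(1, 2))) ≈ 3.9686)
Pow(Add(Function('H')(m), n), 2) = Pow(Add(Rational(9, 2), Mul(Rational(3, 2), Pow(7, Rational(1, 2)))), 2)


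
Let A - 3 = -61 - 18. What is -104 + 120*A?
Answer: -9224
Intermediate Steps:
A = -76 (A = 3 + (-61 - 18) = 3 - 79 = -76)
-104 + 120*A = -104 + 120*(-76) = -104 - 9120 = -9224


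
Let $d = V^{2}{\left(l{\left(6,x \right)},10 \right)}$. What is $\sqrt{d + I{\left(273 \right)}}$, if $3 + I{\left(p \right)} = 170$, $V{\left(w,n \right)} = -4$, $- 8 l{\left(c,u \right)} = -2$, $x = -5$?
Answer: $\sqrt{183} \approx 13.528$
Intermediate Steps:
$l{\left(c,u \right)} = \frac{1}{4}$ ($l{\left(c,u \right)} = \left(- \frac{1}{8}\right) \left(-2\right) = \frac{1}{4}$)
$I{\left(p \right)} = 167$ ($I{\left(p \right)} = -3 + 170 = 167$)
$d = 16$ ($d = \left(-4\right)^{2} = 16$)
$\sqrt{d + I{\left(273 \right)}} = \sqrt{16 + 167} = \sqrt{183}$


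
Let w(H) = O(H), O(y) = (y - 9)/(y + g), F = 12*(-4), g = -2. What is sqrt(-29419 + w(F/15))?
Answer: I*sqrt(19885658)/26 ≈ 171.51*I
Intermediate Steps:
F = -48
O(y) = (-9 + y)/(-2 + y) (O(y) = (y - 9)/(y - 2) = (-9 + y)/(-2 + y))
w(H) = (-9 + H)/(-2 + H)
sqrt(-29419 + w(F/15)) = sqrt(-29419 + (-9 - 48/15)/(-2 - 48/15)) = sqrt(-29419 + (-9 - 48*1/15)/(-2 - 48*1/15)) = sqrt(-29419 + (-9 - 16/5)/(-2 - 16/5)) = sqrt(-29419 - 61/5/(-26/5)) = sqrt(-29419 - 5/26*(-61/5)) = sqrt(-29419 + 61/26) = sqrt(-764833/26) = I*sqrt(19885658)/26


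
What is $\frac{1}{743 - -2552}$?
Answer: $\frac{1}{3295} \approx 0.00030349$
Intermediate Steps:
$\frac{1}{743 - -2552} = \frac{1}{743 + \left(-1023 + 3575\right)} = \frac{1}{743 + 2552} = \frac{1}{3295}$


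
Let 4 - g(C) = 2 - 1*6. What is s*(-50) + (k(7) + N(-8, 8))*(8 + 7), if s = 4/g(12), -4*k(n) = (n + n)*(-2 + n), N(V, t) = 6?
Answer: -395/2 ≈ -197.50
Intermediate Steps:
g(C) = 8 (g(C) = 4 - (2 - 1*6) = 4 - (2 - 6) = 4 - 1*(-4) = 4 + 4 = 8)
k(n) = -n*(-2 + n)/2 (k(n) = -(n + n)*(-2 + n)/4 = -2*n*(-2 + n)/4 = -n*(-2 + n)/2)
s = ½ (s = 4/8 = 4*(⅛) = ½ ≈ 0.50000)
s*(-50) + (k(7) + N(-8, 8))*(8 + 7) = (½)*(-50) + ((½)*7*(2 - 1*7) + 6)*(8 + 7) = -25 + ((½)*7*(2 - 7) + 6)*15 = -25 + ((½)*7*(-5) + 6)*15 = -25 + (-35/2 + 6)*15 = -25 - 23/2*15 = -25 - 345/2 = -395/2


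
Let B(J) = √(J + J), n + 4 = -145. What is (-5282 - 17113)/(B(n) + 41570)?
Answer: -465480075/864032599 + 22395*I*√298/1728065198 ≈ -0.53873 + 0.00022372*I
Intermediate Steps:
n = -149 (n = -4 - 145 = -149)
B(J) = √2*√J (B(J) = √(2*J) = √2*√J)
(-5282 - 17113)/(B(n) + 41570) = (-5282 - 17113)/(√2*√(-149) + 41570) = -22395/(√2*(I*√149) + 41570) = -22395/(I*√298 + 41570) = -22395/(41570 + I*√298)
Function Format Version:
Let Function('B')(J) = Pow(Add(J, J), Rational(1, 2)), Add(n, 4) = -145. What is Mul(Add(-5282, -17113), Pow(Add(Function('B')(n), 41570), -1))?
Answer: Add(Rational(-465480075, 864032599), Mul(Rational(22395, 1728065198), I, Pow(298, Rational(1, 2)))) ≈ Add(-0.53873, Mul(0.00022372, I))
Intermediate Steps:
n = -149 (n = Add(-4, -145) = -149)
Function('B')(J) = Mul(Pow(2, Rational(1, 2)), Pow(J, Rational(1, 2))) (Function('B')(J) = Pow(Mul(2, J), Rational(1, 2)) = Mul(Pow(2, Rational(1, 2)), Pow(J, Rational(1, 2))))
Mul(Add(-5282, -17113), Pow(Add(Function('B')(n), 41570), -1)) = Mul(Add(-5282, -17113), Pow(Add(Mul(Pow(2, Rational(1, 2)), Pow(-149, Rational(1, 2))), 41570), -1)) = Mul(-22395, Pow(Add(Mul(Pow(2, Rational(1, 2)), Mul(I, Pow(149, Rational(1, 2)))), 41570), -1)) = Mul(-22395, Pow(Add(Mul(I, Pow(298, Rational(1, 2))), 41570), -1)) = Mul(-22395, Pow(Add(41570, Mul(I, Pow(298, Rational(1, 2)))), -1))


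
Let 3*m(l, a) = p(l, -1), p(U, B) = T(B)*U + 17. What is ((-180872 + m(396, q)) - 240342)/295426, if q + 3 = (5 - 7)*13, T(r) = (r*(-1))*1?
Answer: -1263229/886278 ≈ -1.4253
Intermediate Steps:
T(r) = -r (T(r) = -r*1 = -r)
p(U, B) = 17 - B*U (p(U, B) = (-B)*U + 17 = -B*U + 17 = 17 - B*U)
q = -29 (q = -3 + (5 - 7)*13 = -3 - 2*13 = -3 - 26 = -29)
m(l, a) = 17/3 + l/3 (m(l, a) = (17 - 1*(-1)*l)/3 = (17 + l)/3 = 17/3 + l/3)
((-180872 + m(396, q)) - 240342)/295426 = ((-180872 + (17/3 + (⅓)*396)) - 240342)/295426 = ((-180872 + (17/3 + 132)) - 240342)*(1/295426) = ((-180872 + 413/3) - 240342)*(1/295426) = (-542203/3 - 240342)*(1/295426) = -1263229/3*1/295426 = -1263229/886278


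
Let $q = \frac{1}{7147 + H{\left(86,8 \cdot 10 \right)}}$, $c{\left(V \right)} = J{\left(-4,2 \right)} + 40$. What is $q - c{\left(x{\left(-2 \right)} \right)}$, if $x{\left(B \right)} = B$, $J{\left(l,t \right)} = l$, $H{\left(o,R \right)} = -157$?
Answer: $- \frac{251639}{6990} \approx -36.0$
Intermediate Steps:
$c{\left(V \right)} = 36$ ($c{\left(V \right)} = -4 + 40 = 36$)
$q = \frac{1}{6990}$ ($q = \frac{1}{7147 - 157} = \frac{1}{6990} \approx 0.00014306$)
$q - c{\left(x{\left(-2 \right)} \right)} = \frac{1}{6990} - 36 = - \frac{251639}{6990}$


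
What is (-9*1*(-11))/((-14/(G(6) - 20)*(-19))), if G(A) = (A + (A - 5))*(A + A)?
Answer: 3168/133 ≈ 23.820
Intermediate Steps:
G(A) = 2*A*(-5 + 2*A) (G(A) = (A + (-5 + A))*(2*A) = (-5 + 2*A)*(2*A) = 2*A*(-5 + 2*A))
(-9*1*(-11))/((-14/(G(6) - 20)*(-19))) = (-9*1*(-11))/((-14/(2*6*(-5 + 2*6) - 20)*(-19))) = (-9*(-11))/((-14/(2*6*(-5 + 12) - 20)*(-19))) = 99/((-14/(2*6*7 - 20)*(-19))) = 99/((-14/(84 - 20)*(-19))) = 99/((-14/64*(-19))) = 99/((-14*1/64*(-19))) = 99/((-7/32*(-19))) = 99/(133/32) = 99*(32/133) = 3168/133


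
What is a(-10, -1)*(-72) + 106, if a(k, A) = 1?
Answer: 34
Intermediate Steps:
a(-10, -1)*(-72) + 106 = 1*(-72) + 106 = -72 + 106 = 34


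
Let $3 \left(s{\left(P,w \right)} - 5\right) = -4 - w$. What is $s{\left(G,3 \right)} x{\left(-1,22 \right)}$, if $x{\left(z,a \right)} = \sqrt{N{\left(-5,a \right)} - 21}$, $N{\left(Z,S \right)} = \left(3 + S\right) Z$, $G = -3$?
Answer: $\frac{8 i \sqrt{146}}{3} \approx 32.221 i$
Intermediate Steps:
$s{\left(P,w \right)} = \frac{11}{3} - \frac{w}{3}$ ($s{\left(P,w \right)} = 5 + \frac{-4 - w}{3} = 5 - \left(\frac{4}{3} + \frac{w}{3}\right) = \frac{11}{3} - \frac{w}{3}$)
$N{\left(Z,S \right)} = Z \left(3 + S\right)$
$x{\left(z,a \right)} = \sqrt{-36 - 5 a}$ ($x{\left(z,a \right)} = \sqrt{- 5 \left(3 + a\right) - 21} = \sqrt{\left(-15 - 5 a\right) - 21} = \sqrt{-36 - 5 a}$)
$s{\left(G,3 \right)} x{\left(-1,22 \right)} = \left(\frac{11}{3} - 1\right) \sqrt{-36 - 110} = \frac{8 \sqrt{-146}}{3} = \frac{8 i \sqrt{146}}{3}$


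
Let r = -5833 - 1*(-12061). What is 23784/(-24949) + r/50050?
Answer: -517503414/624348725 ≈ -0.82887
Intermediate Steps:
r = 6228 (r = -5833 + 12061 = 6228)
23784/(-24949) + r/50050 = 23784/(-24949) + 6228/50050 = 23784*(-1/24949) + 6228*(1/50050) = -23784/24949 + 3114/25025 = -517503414/624348725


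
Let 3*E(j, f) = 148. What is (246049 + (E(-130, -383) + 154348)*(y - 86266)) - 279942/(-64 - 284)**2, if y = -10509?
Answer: -100526788005347/6728 ≈ -1.4942e+10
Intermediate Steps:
E(j, f) = 148/3 (E(j, f) = (1/3)*148 = 148/3)
(246049 + (E(-130, -383) + 154348)*(y - 86266)) - 279942/(-64 - 284)**2 = (246049 + (148/3 + 154348)*(-10509 - 86266)) - 279942/(-64 - 284)**2 = (246049 + (463192/3)*(-96775)) - 279942/((-348)**2) = (246049 - 44825405800/3) - 279942/121104 = -44824667653/3 - 279942*1/121104 = -44824667653/3 - 46657/20184 = -100526788005347/6728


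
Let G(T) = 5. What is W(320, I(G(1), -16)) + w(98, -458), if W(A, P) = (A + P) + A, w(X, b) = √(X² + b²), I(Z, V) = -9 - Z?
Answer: 626 + 2*√54842 ≈ 1094.4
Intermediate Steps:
W(A, P) = P + 2*A
W(320, I(G(1), -16)) + w(98, -458) = ((-9 - 1*5) + 2*320) + √(98² + (-458)²) = ((-9 - 5) + 640) + √(9604 + 209764) = (-14 + 640) + √219368 = 626 + 2*√54842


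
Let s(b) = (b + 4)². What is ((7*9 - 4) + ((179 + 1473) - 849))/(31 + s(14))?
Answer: 862/355 ≈ 2.4282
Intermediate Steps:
s(b) = (4 + b)²
((7*9 - 4) + ((179 + 1473) - 849))/(31 + s(14)) = ((7*9 - 4) + ((179 + 1473) - 849))/(31 + (4 + 14)²) = ((63 - 4) + (1652 - 849))/(31 + 18²) = (59 + 803)/(31 + 324) = 862/355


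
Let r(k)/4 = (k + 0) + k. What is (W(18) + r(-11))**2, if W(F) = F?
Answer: 4900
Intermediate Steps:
r(k) = 8*k (r(k) = 4*((k + 0) + k) = 4*(k + k) = 4*(2*k) = 8*k)
(W(18) + r(-11))**2 = (18 + 8*(-11))**2 = (18 - 88)**2 = (-70)**2 = 4900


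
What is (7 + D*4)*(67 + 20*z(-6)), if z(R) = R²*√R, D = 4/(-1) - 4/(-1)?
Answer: 469 + 5040*I*√6 ≈ 469.0 + 12345.0*I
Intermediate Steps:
D = 0 (D = 4*(-1) - 4*(-1) = -4 + 4 = 0)
z(R) = R^(5/2)
(7 + D*4)*(67 + 20*z(-6)) = (7 + 0*4)*(67 + 20*(-6)^(5/2)) = (7 + 0)*(67 + 20*(36*I*√6)) = 7*(67 + 720*I*√6) = 469 + 5040*I*√6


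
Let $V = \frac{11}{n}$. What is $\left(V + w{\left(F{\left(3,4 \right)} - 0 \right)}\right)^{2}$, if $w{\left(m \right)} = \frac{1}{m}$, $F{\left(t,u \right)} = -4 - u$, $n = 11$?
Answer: $\frac{49}{64} \approx 0.76563$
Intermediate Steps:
$V = 1$ ($V = \frac{11}{11} = 11 \cdot \frac{1}{11} = 1$)
$\left(V + w{\left(F{\left(3,4 \right)} - 0 \right)}\right)^{2} = \left(1 + \frac{1}{\left(-4 - 4\right) - 0}\right)^{2} = \left(1 + \frac{1}{\left(-4 - 4\right) + 0}\right)^{2} = \left(1 + \frac{1}{-8 + 0}\right)^{2} = \left(1 + \frac{1}{-8}\right)^{2} = \left(1 - \frac{1}{8}\right)^{2} = \left(\frac{7}{8}\right)^{2} = \frac{49}{64}$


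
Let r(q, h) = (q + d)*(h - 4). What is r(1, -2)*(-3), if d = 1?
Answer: 36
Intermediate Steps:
r(q, h) = (1 + q)*(-4 + h) (r(q, h) = (q + 1)*(h - 4) = (1 + q)*(-4 + h))
r(1, -2)*(-3) = (-4 - 2 - 4*1 - 2*1)*(-3) = (-4 - 2 - 4 - 2)*(-3) = -12*(-3) = 36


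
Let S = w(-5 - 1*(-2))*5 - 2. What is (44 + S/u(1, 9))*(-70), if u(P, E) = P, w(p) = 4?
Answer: -4340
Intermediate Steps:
S = 18 (S = 4*5 - 2 = 20 - 2 = 18)
(44 + S/u(1, 9))*(-70) = (44 + 18/1)*(-70) = (44 + 18*1)*(-70) = (44 + 18)*(-70) = 62*(-70) = -4340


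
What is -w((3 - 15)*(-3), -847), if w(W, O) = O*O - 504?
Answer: -716905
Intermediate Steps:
w(W, O) = -504 + O² (w(W, O) = O² - 504 = -504 + O²)
-w((3 - 15)*(-3), -847) = -(-504 + (-847)²) = -(-504 + 717409) = -1*716905 = -716905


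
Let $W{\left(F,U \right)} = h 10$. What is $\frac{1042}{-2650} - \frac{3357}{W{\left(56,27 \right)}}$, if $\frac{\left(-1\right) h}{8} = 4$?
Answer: $\frac{856261}{84800} \approx 10.097$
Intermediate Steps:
$h = -32$ ($h = \left(-8\right) 4 = -32$)
$W{\left(F,U \right)} = -320$ ($W{\left(F,U \right)} = \left(-32\right) 10 = -320$)
$\frac{1042}{-2650} - \frac{3357}{W{\left(56,27 \right)}} = \frac{1042}{-2650} - \frac{3357}{-320} = 1042 \left(- \frac{1}{2650}\right) - - \frac{3357}{320} = - \frac{521}{1325} + \frac{3357}{320} = \frac{856261}{84800}$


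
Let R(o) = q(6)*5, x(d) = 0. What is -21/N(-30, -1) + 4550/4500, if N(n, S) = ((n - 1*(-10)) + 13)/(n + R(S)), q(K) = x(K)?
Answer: -8009/90 ≈ -88.989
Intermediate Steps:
q(K) = 0
R(o) = 0 (R(o) = 0*5 = 0)
N(n, S) = (23 + n)/n (N(n, S) = ((n - 1*(-10)) + 13)/(n + 0) = ((n + 10) + 13)/n = ((10 + n) + 13)/n = (23 + n)/n)
-21/N(-30, -1) + 4550/4500 = -21*(-30/(23 - 30)) + 4550/4500 = -21/((-1/30*(-7))) + 4550*(1/4500) = -21/7/30 + 91/90 = -21*30/7 + 91/90 = -90 + 91/90 = -8009/90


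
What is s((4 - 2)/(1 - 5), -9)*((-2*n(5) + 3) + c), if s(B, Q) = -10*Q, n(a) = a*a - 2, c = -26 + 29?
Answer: -3600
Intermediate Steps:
c = 3
n(a) = -2 + a² (n(a) = a² - 2 = -2 + a²)
s((4 - 2)/(1 - 5), -9)*((-2*n(5) + 3) + c) = (-10*(-9))*((-2*(-2 + 5²) + 3) + 3) = 90*((-2*(-2 + 25) + 3) + 3) = 90*((-2*23 + 3) + 3) = 90*((-46 + 3) + 3) = 90*(-43 + 3) = 90*(-40) = -3600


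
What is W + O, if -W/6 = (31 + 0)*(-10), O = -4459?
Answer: -2599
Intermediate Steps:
W = 1860 (W = -6*(31 + 0)*(-10) = -186*(-10) = -6*(-310) = 1860)
W + O = 1860 - 4459 = -2599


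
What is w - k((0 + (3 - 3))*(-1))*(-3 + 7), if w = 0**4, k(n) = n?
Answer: 0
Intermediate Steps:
w = 0
w - k((0 + (3 - 3))*(-1))*(-3 + 7) = 0 - (0 + (3 - 3))*(-1)*(-3 + 7) = 0 - (0 + 0)*(-1)*4 = 0 - 0*(-1)*4 = 0 - 0*4 = 0 - 1*0 = 0 + 0 = 0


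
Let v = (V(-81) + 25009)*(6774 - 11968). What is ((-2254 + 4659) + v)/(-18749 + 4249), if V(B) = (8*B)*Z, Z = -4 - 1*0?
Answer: 143357189/14500 ≈ 9886.7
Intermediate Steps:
Z = -4 (Z = -4 + 0 = -4)
V(B) = -32*B (V(B) = (8*B)*(-4) = -32*B)
v = -143359594 (v = (-32*(-81) + 25009)*(6774 - 11968) = (2592 + 25009)*(-5194) = 27601*(-5194) = -143359594)
((-2254 + 4659) + v)/(-18749 + 4249) = ((-2254 + 4659) - 143359594)/(-18749 + 4249) = (2405 - 143359594)/(-14500) = -143357189*(-1/14500) = 143357189/14500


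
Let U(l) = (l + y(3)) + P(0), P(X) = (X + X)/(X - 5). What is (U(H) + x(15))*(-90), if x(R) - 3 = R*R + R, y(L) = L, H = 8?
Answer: -22860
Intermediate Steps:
P(X) = 2*X/(-5 + X) (P(X) = (2*X)/(-5 + X) = 2*X/(-5 + X))
U(l) = 3 + l (U(l) = (l + 3) + 2*0/(-5 + 0) = (3 + l) + 2*0/(-5) = (3 + l) + 2*0*(-⅕) = (3 + l) + 0 = 3 + l)
x(R) = 3 + R + R² (x(R) = 3 + (R*R + R) = 3 + (R² + R) = 3 + (R + R²) = 3 + R + R²)
(U(H) + x(15))*(-90) = ((3 + 8) + (3 + 15 + 15²))*(-90) = (11 + (3 + 15 + 225))*(-90) = (11 + 243)*(-90) = 254*(-90) = -22860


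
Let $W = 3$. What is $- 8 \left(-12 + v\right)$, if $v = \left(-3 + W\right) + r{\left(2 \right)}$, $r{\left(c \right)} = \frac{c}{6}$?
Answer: $\frac{280}{3} \approx 93.333$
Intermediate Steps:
$r{\left(c \right)} = \frac{c}{6}$ ($r{\left(c \right)} = c \frac{1}{6} = \frac{c}{6}$)
$v = \frac{1}{3}$ ($v = \left(-3 + 3\right) + \frac{1}{6} \cdot 2 = 0 + \frac{1}{3} = \frac{1}{3} \approx 0.33333$)
$- 8 \left(-12 + v\right) = - 8 \left(-12 + \frac{1}{3}\right) = \left(-8\right) \left(- \frac{35}{3}\right) = \frac{280}{3}$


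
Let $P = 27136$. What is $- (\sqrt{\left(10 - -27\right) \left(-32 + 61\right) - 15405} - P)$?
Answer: $27136 - 2 i \sqrt{3583} \approx 27136.0 - 119.72 i$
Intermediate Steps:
$- (\sqrt{\left(10 - -27\right) \left(-32 + 61\right) - 15405} - P) = - (\sqrt{\left(10 - -27\right) \left(-32 + 61\right) - 15405} - 27136) = - (\sqrt{\left(10 + 27\right) 29 - 15405} - 27136) = - (\sqrt{37 \cdot 29 - 15405} - 27136) = - (\sqrt{1073 - 15405} - 27136) = - (\sqrt{-14332} - 27136) = - (2 i \sqrt{3583} - 27136) = - (-27136 + 2 i \sqrt{3583}) = 27136 - 2 i \sqrt{3583}$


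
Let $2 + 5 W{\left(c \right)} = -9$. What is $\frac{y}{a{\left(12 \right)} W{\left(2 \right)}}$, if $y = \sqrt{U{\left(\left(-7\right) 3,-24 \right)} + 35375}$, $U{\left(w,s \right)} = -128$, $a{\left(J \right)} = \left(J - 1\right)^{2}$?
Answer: $- \frac{5 \sqrt{35247}}{1331} \approx -0.70527$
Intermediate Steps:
$a{\left(J \right)} = \left(-1 + J\right)^{2}$
$W{\left(c \right)} = - \frac{11}{5}$ ($W{\left(c \right)} = - \frac{2}{5} + \frac{1}{5} \left(-9\right) = - \frac{2}{5} - \frac{9}{5} = - \frac{11}{5}$)
$y = \sqrt{35247}$ ($y = \sqrt{-128 + 35375} = \sqrt{35247} \approx 187.74$)
$\frac{y}{a{\left(12 \right)} W{\left(2 \right)}} = \frac{\sqrt{35247}}{\left(-1 + 12\right)^{2} \left(- \frac{11}{5}\right)} = \frac{\sqrt{35247}}{11^{2} \left(- \frac{11}{5}\right)} = \frac{\sqrt{35247}}{121 \left(- \frac{11}{5}\right)} = \frac{\sqrt{35247}}{- \frac{1331}{5}} = \sqrt{35247} \left(- \frac{5}{1331}\right) = - \frac{5 \sqrt{35247}}{1331}$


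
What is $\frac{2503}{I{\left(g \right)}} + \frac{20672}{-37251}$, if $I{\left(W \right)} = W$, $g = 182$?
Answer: $\frac{89476949}{6779682} \approx 13.198$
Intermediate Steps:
$\frac{2503}{I{\left(g \right)}} + \frac{20672}{-37251} = \frac{2503}{182} + \frac{20672}{-37251} = 2503 \cdot \frac{1}{182} + 20672 \left(- \frac{1}{37251}\right) = \frac{2503}{182} - \frac{20672}{37251} = \frac{89476949}{6779682}$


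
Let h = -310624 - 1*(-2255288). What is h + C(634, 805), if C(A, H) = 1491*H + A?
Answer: 3145553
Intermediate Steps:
C(A, H) = A + 1491*H
h = 1944664 (h = -310624 + 2255288 = 1944664)
h + C(634, 805) = 1944664 + (634 + 1491*805) = 1944664 + (634 + 1200255) = 1944664 + 1200889 = 3145553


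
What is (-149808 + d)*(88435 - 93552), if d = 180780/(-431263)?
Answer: 47227591475604/61609 ≈ 7.6657e+8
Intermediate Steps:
d = -180780/431263 (d = 180780*(-1/431263) = -180780/431263 ≈ -0.41919)
(-149808 + d)*(88435 - 93552) = (-149808 - 180780/431263)*(88435 - 93552) = -64606828284/431263*(-5117) = 47227591475604/61609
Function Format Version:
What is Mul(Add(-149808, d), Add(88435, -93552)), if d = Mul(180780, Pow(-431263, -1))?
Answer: Rational(47227591475604, 61609) ≈ 7.6657e+8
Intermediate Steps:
d = Rational(-180780, 431263) (d = Mul(180780, Rational(-1, 431263)) = Rational(-180780, 431263) ≈ -0.41919)
Mul(Add(-149808, d), Add(88435, -93552)) = Mul(Add(-149808, Rational(-180780, 431263)), Add(88435, -93552)) = Mul(Rational(-64606828284, 431263), -5117) = Rational(47227591475604, 61609)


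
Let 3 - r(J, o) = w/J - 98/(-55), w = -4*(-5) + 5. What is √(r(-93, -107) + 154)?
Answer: 2*√1017010335/5115 ≈ 12.469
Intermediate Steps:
w = 25 (w = 20 + 5 = 25)
r(J, o) = 67/55 - 25/J (r(J, o) = 3 - (25/J - 98/(-55)) = 3 - (25/J - 98*(-1/55)) = 3 - (25/J + 98/55) = 3 - (98/55 + 25/J) = 3 + (-98/55 - 25/J) = 67/55 - 25/J)
√(r(-93, -107) + 154) = √((67/55 - 25/(-93)) + 154) = √((67/55 - 25*(-1/93)) + 154) = √((67/55 + 25/93) + 154) = √(7606/5115 + 154) = √(795316/5115) = 2*√1017010335/5115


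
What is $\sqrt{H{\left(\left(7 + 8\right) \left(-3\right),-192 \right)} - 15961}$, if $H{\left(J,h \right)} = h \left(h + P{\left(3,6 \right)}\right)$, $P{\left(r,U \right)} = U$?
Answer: $\sqrt{19751} \approx 140.54$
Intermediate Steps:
$H{\left(J,h \right)} = h \left(6 + h\right)$ ($H{\left(J,h \right)} = h \left(h + 6\right) = h \left(6 + h\right)$)
$\sqrt{H{\left(\left(7 + 8\right) \left(-3\right),-192 \right)} - 15961} = \sqrt{- 192 \left(6 - 192\right) - 15961} = \sqrt{\left(-192\right) \left(-186\right) - 15961} = \sqrt{35712 - 15961} = \sqrt{19751}$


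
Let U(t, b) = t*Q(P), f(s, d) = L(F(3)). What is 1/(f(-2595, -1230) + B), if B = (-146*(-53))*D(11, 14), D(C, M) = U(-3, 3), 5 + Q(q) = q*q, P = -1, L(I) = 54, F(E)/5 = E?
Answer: 1/92910 ≈ 1.0763e-5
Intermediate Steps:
F(E) = 5*E
f(s, d) = 54
Q(q) = -5 + q² (Q(q) = -5 + q*q = -5 + q²)
U(t, b) = -4*t (U(t, b) = t*(-5 + (-1)²) = t*(-5 + 1) = t*(-4) = -4*t)
D(C, M) = 12 (D(C, M) = -4*(-3) = 12)
B = 92856 (B = -146*(-53)*12 = 7738*12 = 92856)
1/(f(-2595, -1230) + B) = 1/(54 + 92856) = 1/92910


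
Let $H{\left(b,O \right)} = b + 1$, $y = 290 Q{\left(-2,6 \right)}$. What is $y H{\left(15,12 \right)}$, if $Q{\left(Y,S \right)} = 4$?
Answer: $18560$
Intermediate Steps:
$y = 1160$ ($y = 290 \cdot 4 = 1160$)
$H{\left(b,O \right)} = 1 + b$
$y H{\left(15,12 \right)} = 1160 \left(1 + 15\right) = 1160 \cdot 16 = 18560$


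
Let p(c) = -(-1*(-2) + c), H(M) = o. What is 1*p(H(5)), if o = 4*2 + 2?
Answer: -12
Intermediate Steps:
o = 10 (o = 8 + 2 = 10)
H(M) = 10
p(c) = -2 - c (p(c) = -(2 + c) = -2 - c)
1*p(H(5)) = 1*(-2 - 1*10) = 1*(-2 - 10) = 1*(-12) = -12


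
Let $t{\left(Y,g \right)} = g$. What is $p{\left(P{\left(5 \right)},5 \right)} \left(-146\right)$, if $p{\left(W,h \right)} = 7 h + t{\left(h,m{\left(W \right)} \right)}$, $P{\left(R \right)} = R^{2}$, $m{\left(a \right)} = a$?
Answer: $-8760$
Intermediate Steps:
$p{\left(W,h \right)} = W + 7 h$ ($p{\left(W,h \right)} = 7 h + W = W + 7 h$)
$p{\left(P{\left(5 \right)},5 \right)} \left(-146\right) = \left(5^{2} + 7 \cdot 5\right) \left(-146\right) = \left(25 + 35\right) \left(-146\right) = 60 \left(-146\right) = -8760$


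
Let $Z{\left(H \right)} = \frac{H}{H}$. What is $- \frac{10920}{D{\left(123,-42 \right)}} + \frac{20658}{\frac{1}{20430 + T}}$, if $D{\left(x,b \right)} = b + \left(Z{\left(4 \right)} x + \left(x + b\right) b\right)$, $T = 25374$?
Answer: $\frac{1047464472064}{1107} \approx 9.4622 \cdot 10^{8}$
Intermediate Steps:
$Z{\left(H \right)} = 1$
$D{\left(x,b \right)} = b + x + b \left(b + x\right)$ ($D{\left(x,b \right)} = b + \left(1 x + \left(x + b\right) b\right) = b + \left(x + \left(b + x\right) b\right) = b + \left(x + b \left(b + x\right)\right) = b + x + b \left(b + x\right)$)
$- \frac{10920}{D{\left(123,-42 \right)}} + \frac{20658}{\frac{1}{20430 + T}} = - \frac{10920}{-42 + 123 + \left(-42\right)^{2} - 5166} + \frac{20658}{\frac{1}{20430 + 25374}} = - \frac{10920}{-42 + 123 + 1764 - 5166} + \frac{20658}{\frac{1}{45804}} = - \frac{10920}{-3321} + 20658 \frac{1}{\frac{1}{45804}} = \left(-10920\right) \left(- \frac{1}{3321}\right) + 20658 \cdot 45804 = \frac{3640}{1107} + 946219032 = \frac{1047464472064}{1107}$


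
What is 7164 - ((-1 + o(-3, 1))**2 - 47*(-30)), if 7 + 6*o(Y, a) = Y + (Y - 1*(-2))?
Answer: 206855/36 ≈ 5746.0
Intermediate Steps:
o(Y, a) = -5/6 + Y/3 (o(Y, a) = -7/6 + (Y + (Y - 1*(-2)))/6 = -7/6 + (Y + (Y + 2))/6 = -7/6 + (Y + (2 + Y))/6 = -7/6 + (2 + 2*Y)/6 = -7/6 + (1/3 + Y/3) = -5/6 + Y/3)
7164 - ((-1 + o(-3, 1))**2 - 47*(-30)) = 7164 - ((-1 + (-5/6 + (1/3)*(-3)))**2 - 47*(-30)) = 7164 - ((-1 + (-5/6 - 1))**2 + 1410) = 7164 - ((-1 - 11/6)**2 + 1410) = 7164 - ((-17/6)**2 + 1410) = 7164 - (289/36 + 1410) = 7164 - 1*51049/36 = 7164 - 51049/36 = 206855/36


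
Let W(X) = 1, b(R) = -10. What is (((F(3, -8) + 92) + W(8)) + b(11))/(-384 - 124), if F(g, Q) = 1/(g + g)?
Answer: -499/3048 ≈ -0.16371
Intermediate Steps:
F(g, Q) = 1/(2*g)
(((F(3, -8) + 92) + W(8)) + b(11))/(-384 - 124) = ((((1/2)/3 + 92) + 1) - 10)/(-384 - 124) = ((((1/2)*(1/3) + 92) + 1) - 10)/(-508) = (((1/6 + 92) + 1) - 10)*(-1/508) = ((553/6 + 1) - 10)*(-1/508) = (559/6 - 10)*(-1/508) = (499/6)*(-1/508) = -499/3048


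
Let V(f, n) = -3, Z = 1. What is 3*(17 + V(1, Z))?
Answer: 42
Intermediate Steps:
3*(17 + V(1, Z)) = 3*(17 - 3) = 3*14 = 42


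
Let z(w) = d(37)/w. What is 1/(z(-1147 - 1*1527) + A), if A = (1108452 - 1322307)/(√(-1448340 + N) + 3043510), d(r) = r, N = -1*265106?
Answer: 2674*(-√1713446 + 3043510*I)/(-684458140*I + 37*√1713446) ≈ -11.89 - 0.0042725*I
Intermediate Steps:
N = -265106
z(w) = 37/w
A = -213855/(3043510 + I*√1713446) (A = (1108452 - 1322307)/(√(-1448340 - 265106) + 3043510) = -213855/(√(-1713446) + 3043510) = -213855/(I*√1713446 + 3043510) = -213855/(3043510 + I*√1713446) ≈ -0.070266 + 3.0221e-5*I)
1/(z(-1147 - 1*1527) + A) = 1/(37/(-1147 - 1*1527) + (-108478305175/1543825805591 + 71285*I*√1713446/3087651611182)) = 1/(37/(-1147 - 1527) + (-108478305175/1543825805591 + 71285*I*√1713446/3087651611182)) = 1/(37/(-2674) + (-108478305175/1543825805591 + 71285*I*√1713446/3087651611182)) = 1/(37*(-1/2674) + (-108478305175/1543825805591 + 71285*I*√1713446/3087651611182)) = 1/(-37/2674 + (-108478305175/1543825805591 + 71285*I*√1713446/3087651611182)) = 1/(-347192542844817/4128190204150334 + 71285*I*√1713446/3087651611182)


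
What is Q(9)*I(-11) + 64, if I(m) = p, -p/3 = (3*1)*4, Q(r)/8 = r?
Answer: -2528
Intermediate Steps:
Q(r) = 8*r
p = -36 (p = -3*3*1*4 = -9*4 = -3*12 = -36)
I(m) = -36
Q(9)*I(-11) + 64 = (8*9)*(-36) + 64 = 72*(-36) + 64 = -2592 + 64 = -2528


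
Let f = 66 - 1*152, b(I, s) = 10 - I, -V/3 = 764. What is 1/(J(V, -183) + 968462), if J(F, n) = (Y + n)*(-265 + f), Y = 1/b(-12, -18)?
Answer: 22/22718939 ≈ 9.6836e-7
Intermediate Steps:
V = -2292 (V = -3*764 = -2292)
Y = 1/22 (Y = 1/(10 - 1*(-12)) = 1/(10 + 12) = 1/22 ≈ 0.045455)
f = -86 (f = 66 - 152 = -86)
J(F, n) = -351/22 - 351*n (J(F, n) = (1/22 + n)*(-265 - 86) = (1/22 + n)*(-351) = -351/22 - 351*n)
1/(J(V, -183) + 968462) = 1/((-351/22 - 351*(-183)) + 968462) = 1/((-351/22 + 64233) + 968462) = 1/(1412775/22 + 968462) = 1/(22718939/22) = 22/22718939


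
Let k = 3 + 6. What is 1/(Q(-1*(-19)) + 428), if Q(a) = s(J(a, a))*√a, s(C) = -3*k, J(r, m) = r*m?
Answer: 428/169333 + 27*√19/169333 ≈ 0.0032226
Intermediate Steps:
k = 9
J(r, m) = m*r
s(C) = -27 (s(C) = -3*9 = -27)
Q(a) = -27*√a
1/(Q(-1*(-19)) + 428) = 1/(-27*√19 + 428) = 1/(428 - 27*√19)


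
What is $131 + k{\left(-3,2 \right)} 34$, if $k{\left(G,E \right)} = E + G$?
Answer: $97$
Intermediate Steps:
$131 + k{\left(-3,2 \right)} 34 = 131 + \left(2 - 3\right) 34 = 131 - 34 = 97$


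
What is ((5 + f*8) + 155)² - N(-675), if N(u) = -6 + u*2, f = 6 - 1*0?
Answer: 44620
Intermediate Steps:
f = 6 (f = 6 + 0 = 6)
N(u) = -6 + 2*u
((5 + f*8) + 155)² - N(-675) = ((5 + 6*8) + 155)² - (-6 + 2*(-675)) = ((5 + 48) + 155)² - (-6 - 1350) = (53 + 155)² - 1*(-1356) = 208² + 1356 = 43264 + 1356 = 44620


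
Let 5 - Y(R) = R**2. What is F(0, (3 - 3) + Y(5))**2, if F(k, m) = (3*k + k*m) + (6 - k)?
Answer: 36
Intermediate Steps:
Y(R) = 5 - R**2
F(k, m) = 6 + 2*k + k*m
F(0, (3 - 3) + Y(5))**2 = (6 + 2*0 + 0*((3 - 3) + (5 - 1*5**2)))**2 = (6 + 0 + 0*(0 + (5 - 1*25)))**2 = (6 + 0 + 0*(0 + (5 - 25)))**2 = (6 + 0 + 0*(0 - 20))**2 = (6 + 0 + 0*(-20))**2 = (6 + 0 + 0)**2 = 6**2 = 36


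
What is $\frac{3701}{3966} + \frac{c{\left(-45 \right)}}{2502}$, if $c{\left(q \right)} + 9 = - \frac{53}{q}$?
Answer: $\frac{69216593}{74421990} \approx 0.93006$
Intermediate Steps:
$c{\left(q \right)} = -9 - \frac{53}{q}$
$\frac{3701}{3966} + \frac{c{\left(-45 \right)}}{2502} = \frac{3701}{3966} + \frac{-9 - \frac{53}{-45}}{2502} = 3701 \cdot \frac{1}{3966} + \left(-9 - - \frac{53}{45}\right) \frac{1}{2502} = \frac{3701}{3966} + \left(-9 + \frac{53}{45}\right) \frac{1}{2502} = \frac{3701}{3966} - \frac{176}{56295} = \frac{69216593}{74421990}$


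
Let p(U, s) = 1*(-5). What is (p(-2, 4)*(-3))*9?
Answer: 135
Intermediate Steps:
p(U, s) = -5
(p(-2, 4)*(-3))*9 = -5*(-3)*9 = 15*9 = 135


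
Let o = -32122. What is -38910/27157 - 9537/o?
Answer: -990870711/872337154 ≈ -1.1359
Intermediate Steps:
-38910/27157 - 9537/o = -38910/27157 - 9537/(-32122) = -38910*1/27157 - 9537*(-1/32122) = -38910/27157 + 9537/32122 = -990870711/872337154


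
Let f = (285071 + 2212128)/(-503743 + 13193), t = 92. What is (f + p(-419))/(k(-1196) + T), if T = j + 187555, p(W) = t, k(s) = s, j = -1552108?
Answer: -42633401/669968171950 ≈ -6.3635e-5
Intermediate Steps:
f = -2497199/490550 (f = 2497199/(-490550) = 2497199*(-1/490550) = -2497199/490550 ≈ -5.0906)
p(W) = 92
T = -1364553 (T = -1552108 + 187555 = -1364553)
(f + p(-419))/(k(-1196) + T) = (-2497199/490550 + 92)/(-1196 - 1364553) = (42633401/490550)/(-1365749) = (42633401/490550)*(-1/1365749) = -42633401/669968171950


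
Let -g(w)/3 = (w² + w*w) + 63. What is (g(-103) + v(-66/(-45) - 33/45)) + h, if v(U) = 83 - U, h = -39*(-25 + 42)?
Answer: -966356/15 ≈ -64424.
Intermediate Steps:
h = -663 (h = -39*17 = -663)
g(w) = -189 - 6*w² (g(w) = -3*((w² + w*w) + 63) = -3*((w² + w²) + 63) = -3*(2*w² + 63) = -3*(63 + 2*w²) = -189 - 6*w²)
(g(-103) + v(-66/(-45) - 33/45)) + h = ((-189 - 6*(-103)²) + (83 - (-66/(-45) - 33/45))) - 663 = ((-189 - 6*10609) + (83 - (-66*(-1/45) - 33*1/45))) - 663 = ((-189 - 63654) + (83 - (22/15 - 11/15))) - 663 = (-63843 + (83 - 1*11/15)) - 663 = (-63843 + (83 - 11/15)) - 663 = (-63843 + 1234/15) - 663 = -956411/15 - 663 = -966356/15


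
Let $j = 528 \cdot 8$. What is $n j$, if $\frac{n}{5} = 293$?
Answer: $6188160$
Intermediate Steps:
$n = 1465$ ($n = 5 \cdot 293 = 1465$)
$j = 4224$
$n j = 1465 \cdot 4224 = 6188160$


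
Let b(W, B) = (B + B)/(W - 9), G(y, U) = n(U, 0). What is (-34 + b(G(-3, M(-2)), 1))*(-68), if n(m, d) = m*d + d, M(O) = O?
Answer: 20944/9 ≈ 2327.1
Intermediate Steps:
n(m, d) = d + d*m (n(m, d) = d*m + d = d + d*m)
G(y, U) = 0 (G(y, U) = 0*(1 + U) = 0)
b(W, B) = 2*B/(-9 + W) (b(W, B) = (2*B)/(-9 + W) = 2*B/(-9 + W))
(-34 + b(G(-3, M(-2)), 1))*(-68) = (-34 + 2*1/(-9 + 0))*(-68) = (-34 + 2*1/(-9))*(-68) = (-34 + 2*1*(-⅑))*(-68) = (-34 - 2/9)*(-68) = -308/9*(-68) = 20944/9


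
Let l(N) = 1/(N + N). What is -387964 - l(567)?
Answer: -439951177/1134 ≈ -3.8796e+5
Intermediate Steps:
l(N) = 1/(2*N)
-387964 - l(567) = -387964 - 1/(2*567) = -387964 - 1*1/1134 = -387964 - 1/1134 = -439951177/1134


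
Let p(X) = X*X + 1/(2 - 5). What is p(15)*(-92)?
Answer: -62008/3 ≈ -20669.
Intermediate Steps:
p(X) = -1/3 + X**2 (p(X) = X**2 + 1/(-3) = X**2 - 1/3 = -1/3 + X**2)
p(15)*(-92) = (-1/3 + 15**2)*(-92) = (-1/3 + 225)*(-92) = (674/3)*(-92) = -62008/3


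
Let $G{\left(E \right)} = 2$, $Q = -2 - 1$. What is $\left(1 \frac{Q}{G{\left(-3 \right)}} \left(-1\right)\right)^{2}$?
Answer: $\frac{9}{4} \approx 2.25$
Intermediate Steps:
$Q = -3$ ($Q = -2 - 1 = -3$)
$\left(1 \frac{Q}{G{\left(-3 \right)}} \left(-1\right)\right)^{2} = \left(1 \left(- \frac{3}{2}\right) \left(-1\right)\right)^{2} = \left(\left(- \frac{3}{2}\right) \left(-1\right)\right)^{2} = \left(\frac{3}{2}\right)^{2} = \frac{9}{4}$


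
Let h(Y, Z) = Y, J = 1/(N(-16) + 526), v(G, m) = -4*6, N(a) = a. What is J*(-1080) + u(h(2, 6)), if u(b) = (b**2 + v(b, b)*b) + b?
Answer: -750/17 ≈ -44.118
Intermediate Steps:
v(G, m) = -24
J = 1/510 (J = 1/(-16 + 526) = 1/510 ≈ 0.0019608)
u(b) = b**2 - 23*b (u(b) = (b**2 - 24*b) + b = b**2 - 23*b)
J*(-1080) + u(h(2, 6)) = (1/510)*(-1080) + 2*(-23 + 2) = -36/17 + 2*(-21) = -36/17 - 42 = -750/17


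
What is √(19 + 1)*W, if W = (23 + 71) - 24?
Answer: 140*√5 ≈ 313.05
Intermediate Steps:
W = 70 (W = 94 - 24 = 70)
√(19 + 1)*W = √(19 + 1)*70 = √20*70 = (2*√5)*70 = 140*√5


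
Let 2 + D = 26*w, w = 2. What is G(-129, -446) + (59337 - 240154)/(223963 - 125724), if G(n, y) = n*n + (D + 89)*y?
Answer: -4455614184/98239 ≈ -45355.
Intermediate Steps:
D = 50 (D = -2 + 26*2 = -2 + 52 = 50)
G(n, y) = n² + 139*y (G(n, y) = n*n + (50 + 89)*y = n² + 139*y)
G(-129, -446) + (59337 - 240154)/(223963 - 125724) = ((-129)² + 139*(-446)) + (59337 - 240154)/(223963 - 125724) = (16641 - 61994) - 180817/98239 = -45353 - 180817*1/98239 = -45353 - 180817/98239 = -4455614184/98239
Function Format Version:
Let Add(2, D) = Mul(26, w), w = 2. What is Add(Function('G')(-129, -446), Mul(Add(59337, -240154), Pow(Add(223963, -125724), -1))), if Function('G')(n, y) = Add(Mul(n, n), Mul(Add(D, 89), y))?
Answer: Rational(-4455614184, 98239) ≈ -45355.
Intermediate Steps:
D = 50 (D = Add(-2, Mul(26, 2)) = Add(-2, 52) = 50)
Function('G')(n, y) = Add(Pow(n, 2), Mul(139, y)) (Function('G')(n, y) = Add(Mul(n, n), Mul(Add(50, 89), y)) = Add(Pow(n, 2), Mul(139, y)))
Add(Function('G')(-129, -446), Mul(Add(59337, -240154), Pow(Add(223963, -125724), -1))) = Add(Add(Pow(-129, 2), Mul(139, -446)), Mul(Add(59337, -240154), Pow(Add(223963, -125724), -1))) = Add(Add(16641, -61994), Mul(-180817, Pow(98239, -1))) = Add(-45353, Mul(-180817, Rational(1, 98239))) = Add(-45353, Rational(-180817, 98239)) = Rational(-4455614184, 98239)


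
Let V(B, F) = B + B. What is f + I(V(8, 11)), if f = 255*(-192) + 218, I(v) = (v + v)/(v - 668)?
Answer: -7944954/163 ≈ -48742.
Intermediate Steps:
V(B, F) = 2*B
I(v) = 2*v/(-668 + v) (I(v) = (2*v)/(-668 + v) = 2*v/(-668 + v))
f = -48742 (f = -48960 + 218 = -48742)
f + I(V(8, 11)) = -48742 + 2*(2*8)/(-668 + 2*8) = -48742 + 2*16/(-668 + 16) = -48742 + 2*16/(-652) = -48742 + 2*16*(-1/652) = -48742 - 8/163 = -7944954/163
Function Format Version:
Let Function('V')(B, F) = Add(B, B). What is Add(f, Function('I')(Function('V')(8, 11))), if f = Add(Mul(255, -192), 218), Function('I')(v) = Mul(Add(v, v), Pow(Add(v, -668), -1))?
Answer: Rational(-7944954, 163) ≈ -48742.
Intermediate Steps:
Function('V')(B, F) = Mul(2, B)
Function('I')(v) = Mul(2, v, Pow(Add(-668, v), -1)) (Function('I')(v) = Mul(Mul(2, v), Pow(Add(-668, v), -1)) = Mul(2, v, Pow(Add(-668, v), -1)))
f = -48742 (f = Add(-48960, 218) = -48742)
Add(f, Function('I')(Function('V')(8, 11))) = Add(-48742, Mul(2, Mul(2, 8), Pow(Add(-668, Mul(2, 8)), -1))) = Add(-48742, Mul(2, 16, Pow(Add(-668, 16), -1))) = Add(-48742, Mul(2, 16, Pow(-652, -1))) = Add(-48742, Mul(2, 16, Rational(-1, 652))) = Add(-48742, Rational(-8, 163)) = Rational(-7944954, 163)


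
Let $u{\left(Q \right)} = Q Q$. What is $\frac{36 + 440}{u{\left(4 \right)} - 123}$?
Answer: $- \frac{476}{107} \approx -4.4486$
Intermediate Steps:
$u{\left(Q \right)} = Q^{2}$
$\frac{36 + 440}{u{\left(4 \right)} - 123} = \frac{36 + 440}{4^{2} - 123} = \frac{476}{16 - 123} = \frac{476}{-107} = 476 \left(- \frac{1}{107}\right) = - \frac{476}{107}$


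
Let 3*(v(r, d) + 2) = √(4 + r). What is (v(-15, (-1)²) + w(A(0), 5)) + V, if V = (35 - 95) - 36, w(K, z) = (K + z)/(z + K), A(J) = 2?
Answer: -97 + I*√11/3 ≈ -97.0 + 1.1055*I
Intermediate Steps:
w(K, z) = 1 (w(K, z) = (K + z)/(K + z) = 1)
V = -96 (V = -60 - 36 = -96)
v(r, d) = -2 + √(4 + r)/3
(v(-15, (-1)²) + w(A(0), 5)) + V = ((-2 + √(4 - 15)/3) + 1) - 96 = ((-2 + √(-11)/3) + 1) - 96 = ((-2 + (I*√11)/3) + 1) - 96 = ((-2 + I*√11/3) + 1) - 96 = (-1 + I*√11/3) - 96 = -97 + I*√11/3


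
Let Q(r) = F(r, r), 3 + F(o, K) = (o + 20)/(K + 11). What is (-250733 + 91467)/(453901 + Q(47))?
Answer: -9237428/26326151 ≈ -0.35088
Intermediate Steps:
F(o, K) = -3 + (20 + o)/(11 + K) (F(o, K) = -3 + (o + 20)/(K + 11) = -3 + (20 + o)/(11 + K))
Q(r) = (-13 - 2*r)/(11 + r) (Q(r) = (-13 + r - 3*r)/(11 + r) = (-13 - 2*r)/(11 + r))
(-250733 + 91467)/(453901 + Q(47)) = (-250733 + 91467)/(453901 + (-13 - 2*47)/(11 + 47)) = -159266/(453901 + (-13 - 94)/58) = -159266/(453901 + (1/58)*(-107)) = -159266/(453901 - 107/58) = -159266/26326151/58 = -159266*58/26326151 = -9237428/26326151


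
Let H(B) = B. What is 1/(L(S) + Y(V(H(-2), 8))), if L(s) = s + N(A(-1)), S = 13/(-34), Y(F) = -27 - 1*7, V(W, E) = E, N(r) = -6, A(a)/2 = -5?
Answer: -34/1373 ≈ -0.024763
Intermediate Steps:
A(a) = -10 (A(a) = 2*(-5) = -10)
Y(F) = -34 (Y(F) = -27 - 7 = -34)
S = -13/34 (S = 13*(-1/34) = -13/34 ≈ -0.38235)
L(s) = -6 + s (L(s) = s - 6 = -6 + s)
1/(L(S) + Y(V(H(-2), 8))) = 1/((-6 - 13/34) - 34) = 1/(-217/34 - 34) = 1/(-1373/34) = -34/1373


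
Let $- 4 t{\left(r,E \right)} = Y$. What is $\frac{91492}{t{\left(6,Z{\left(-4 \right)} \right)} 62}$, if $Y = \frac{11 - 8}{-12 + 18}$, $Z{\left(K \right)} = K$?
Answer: $- \frac{365968}{31} \approx -11805.0$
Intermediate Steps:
$Y = \frac{1}{2}$ ($Y = \frac{3}{6} = 3 \cdot \frac{1}{6} = \frac{1}{2} \approx 0.5$)
$t{\left(r,E \right)} = - \frac{1}{8}$ ($t{\left(r,E \right)} = \left(- \frac{1}{4}\right) \frac{1}{2} = - \frac{1}{8}$)
$\frac{91492}{t{\left(6,Z{\left(-4 \right)} \right)} 62} = \frac{91492}{\left(- \frac{1}{8}\right) 62} = \frac{91492}{- \frac{31}{4}} = 91492 \left(- \frac{4}{31}\right) = - \frac{365968}{31}$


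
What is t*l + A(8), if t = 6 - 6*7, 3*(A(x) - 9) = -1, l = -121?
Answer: 13094/3 ≈ 4364.7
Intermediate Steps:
A(x) = 26/3 (A(x) = 9 + (⅓)*(-1) = 9 - ⅓ = 26/3)
t = -36 (t = 6 - 42 = -36)
t*l + A(8) = -36*(-121) + 26/3 = 4356 + 26/3 = 13094/3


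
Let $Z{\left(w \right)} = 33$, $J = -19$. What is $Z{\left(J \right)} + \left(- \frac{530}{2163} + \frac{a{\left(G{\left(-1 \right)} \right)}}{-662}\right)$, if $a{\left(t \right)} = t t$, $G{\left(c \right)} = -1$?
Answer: $\frac{46899875}{1431906} \approx 32.753$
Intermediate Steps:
$a{\left(t \right)} = t^{2}$
$Z{\left(J \right)} + \left(- \frac{530}{2163} + \frac{a{\left(G{\left(-1 \right)} \right)}}{-662}\right) = 33 - \left(\frac{530}{2163} - \frac{\left(-1\right)^{2}}{-662}\right) = 33 + \left(\left(-530\right) \frac{1}{2163} + 1 \left(- \frac{1}{662}\right)\right) = 33 - \frac{353023}{1431906} = \frac{46899875}{1431906}$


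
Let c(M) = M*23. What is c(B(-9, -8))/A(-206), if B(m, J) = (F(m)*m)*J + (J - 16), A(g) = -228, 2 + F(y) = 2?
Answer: 46/19 ≈ 2.4211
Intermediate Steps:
F(y) = 0 (F(y) = -2 + 2 = 0)
B(m, J) = -16 + J (B(m, J) = (0*m)*J + (J - 16) = 0*J + (-16 + J) = 0 + (-16 + J) = -16 + J)
c(M) = 23*M
c(B(-9, -8))/A(-206) = (23*(-16 - 8))/(-228) = (23*(-24))*(-1/228) = -552*(-1/228) = 46/19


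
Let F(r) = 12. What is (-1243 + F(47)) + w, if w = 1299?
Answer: 68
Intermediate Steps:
(-1243 + F(47)) + w = (-1243 + 12) + 1299 = -1231 + 1299 = 68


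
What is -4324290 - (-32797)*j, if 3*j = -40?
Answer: -14284750/3 ≈ -4.7616e+6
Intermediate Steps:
j = -40/3 (j = (⅓)*(-40) = -40/3 ≈ -13.333)
-4324290 - (-32797)*j = -4324290 - (-32797)*(-40)/3 = -4324290 - 1*1311880/3 = -4324290 - 1311880/3 = -14284750/3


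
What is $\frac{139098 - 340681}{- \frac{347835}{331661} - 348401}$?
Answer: $\frac{66857219363}{115551371896} \approx 0.57859$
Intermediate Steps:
$\frac{139098 - 340681}{- \frac{347835}{331661} - 348401} = - \frac{201583}{\left(-347835\right) \frac{1}{331661} - 348401} = - \frac{201583}{- \frac{347835}{331661} - 348401} = - \frac{201583}{- \frac{115551371896}{331661}} = \left(-201583\right) \left(- \frac{331661}{115551371896}\right) = \frac{66857219363}{115551371896}$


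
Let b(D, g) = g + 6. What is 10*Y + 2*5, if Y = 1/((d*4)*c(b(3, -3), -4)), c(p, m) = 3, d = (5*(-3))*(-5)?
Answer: 901/90 ≈ 10.011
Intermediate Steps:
b(D, g) = 6 + g
d = 75 (d = -15*(-5) = 75)
Y = 1/900 (Y = 1/((75*4)*3) = 1/(300*3) = 1/900 ≈ 0.0011111)
10*Y + 2*5 = 10*(1/900) + 2*5 = 1/90 + 10 = 901/90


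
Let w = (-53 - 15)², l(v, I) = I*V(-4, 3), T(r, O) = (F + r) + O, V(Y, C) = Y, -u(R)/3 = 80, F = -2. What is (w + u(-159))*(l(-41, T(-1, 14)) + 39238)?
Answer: 171826496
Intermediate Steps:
u(R) = -240 (u(R) = -3*80 = -240)
T(r, O) = -2 + O + r (T(r, O) = (-2 + r) + O = -2 + O + r)
l(v, I) = -4*I (l(v, I) = I*(-4) = -4*I)
w = 4624 (w = (-68)² = 4624)
(w + u(-159))*(l(-41, T(-1, 14)) + 39238) = (4624 - 240)*(-4*(-2 + 14 - 1) + 39238) = 4384*(-4*11 + 39238) = 4384*(-44 + 39238) = 4384*39194 = 171826496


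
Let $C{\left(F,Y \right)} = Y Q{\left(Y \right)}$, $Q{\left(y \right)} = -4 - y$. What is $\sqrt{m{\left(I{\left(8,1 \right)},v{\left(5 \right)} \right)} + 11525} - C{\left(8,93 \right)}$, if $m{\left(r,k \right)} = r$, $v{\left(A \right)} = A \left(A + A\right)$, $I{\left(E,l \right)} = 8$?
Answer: $9021 + \sqrt{11533} \approx 9128.4$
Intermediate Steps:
$v{\left(A \right)} = 2 A^{2}$ ($v{\left(A \right)} = A 2 A = 2 A^{2}$)
$C{\left(F,Y \right)} = Y \left(-4 - Y\right)$
$\sqrt{m{\left(I{\left(8,1 \right)},v{\left(5 \right)} \right)} + 11525} - C{\left(8,93 \right)} = \sqrt{8 + 11525} - \left(-1\right) 93 \left(4 + 93\right) = \sqrt{11533} - \left(-1\right) 93 \cdot 97 = \sqrt{11533} - -9021 = \sqrt{11533} + 9021 = 9021 + \sqrt{11533}$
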